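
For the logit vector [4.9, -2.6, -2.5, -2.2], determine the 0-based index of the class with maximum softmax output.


Softmax is a monotonic transformation, so it preserves the argmax.
We need to find the index of the maximum logit.
Index 0: 4.9
Index 1: -2.6
Index 2: -2.5
Index 3: -2.2
Maximum logit = 4.9 at index 0

0


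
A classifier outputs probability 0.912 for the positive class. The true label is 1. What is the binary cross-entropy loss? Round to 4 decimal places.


For y=1: Loss = -log(p)
= -log(0.912)
= -(-0.0921)
= 0.0921

0.0921


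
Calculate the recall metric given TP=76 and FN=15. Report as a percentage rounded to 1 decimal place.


Recall = TP / (TP + FN) * 100
= 76 / (76 + 15)
= 76 / 91
= 0.8352
= 83.5%

83.5


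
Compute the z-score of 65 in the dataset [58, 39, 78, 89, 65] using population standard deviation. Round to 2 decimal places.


Mean = (58 + 39 + 78 + 89 + 65) / 5 = 65.8
Variance = sum((x_i - mean)^2) / n = 293.36
Std = sqrt(293.36) = 17.1278
Z = (x - mean) / std
= (65 - 65.8) / 17.1278
= -0.8 / 17.1278
= -0.05

-0.05


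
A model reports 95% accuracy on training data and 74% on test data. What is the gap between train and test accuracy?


Gap = train_accuracy - test_accuracy
= 95 - 74
= 21%
This large gap strongly indicates overfitting.

21


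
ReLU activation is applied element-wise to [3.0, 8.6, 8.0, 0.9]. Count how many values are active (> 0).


ReLU(x) = max(0, x) for each element:
ReLU(3.0) = 3.0
ReLU(8.6) = 8.6
ReLU(8.0) = 8.0
ReLU(0.9) = 0.9
Active neurons (>0): 4

4


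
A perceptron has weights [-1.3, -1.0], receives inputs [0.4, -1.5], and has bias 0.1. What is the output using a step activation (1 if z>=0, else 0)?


z = w . x + b
= -1.3*0.4 + -1.0*-1.5 + 0.1
= -0.52 + 1.5 + 0.1
= 0.98 + 0.1
= 1.08
Since z = 1.08 >= 0, output = 1

1


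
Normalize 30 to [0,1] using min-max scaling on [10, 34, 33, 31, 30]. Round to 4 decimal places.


Min = 10, Max = 34
Range = 34 - 10 = 24
Scaled = (x - min) / (max - min)
= (30 - 10) / 24
= 20 / 24
= 0.8333

0.8333


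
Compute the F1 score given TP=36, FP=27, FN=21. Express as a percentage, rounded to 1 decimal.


Precision = TP / (TP + FP) = 36 / 63 = 0.5714
Recall = TP / (TP + FN) = 36 / 57 = 0.6316
F1 = 2 * P * R / (P + R)
= 2 * 0.5714 * 0.6316 / (0.5714 + 0.6316)
= 0.7218 / 1.203
= 0.6
As percentage: 60.0%

60.0


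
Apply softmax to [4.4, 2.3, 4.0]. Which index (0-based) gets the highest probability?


Softmax is a monotonic transformation, so it preserves the argmax.
We need to find the index of the maximum logit.
Index 0: 4.4
Index 1: 2.3
Index 2: 4.0
Maximum logit = 4.4 at index 0

0


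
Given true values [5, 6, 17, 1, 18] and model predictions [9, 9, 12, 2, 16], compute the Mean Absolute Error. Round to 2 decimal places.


Absolute errors: [4, 3, 5, 1, 2]
Sum of absolute errors = 15
MAE = 15 / 5 = 3.00

3.00


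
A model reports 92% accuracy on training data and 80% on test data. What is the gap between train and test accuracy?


Gap = train_accuracy - test_accuracy
= 92 - 80
= 12%
This gap suggests the model is overfitting.

12


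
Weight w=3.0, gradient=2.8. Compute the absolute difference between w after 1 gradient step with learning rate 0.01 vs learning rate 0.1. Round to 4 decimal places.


With lr=0.01: w_new = 3.0 - 0.01 * 2.8 = 2.972
With lr=0.1: w_new = 3.0 - 0.1 * 2.8 = 2.72
Absolute difference = |2.972 - 2.72|
= 0.2520

0.2520


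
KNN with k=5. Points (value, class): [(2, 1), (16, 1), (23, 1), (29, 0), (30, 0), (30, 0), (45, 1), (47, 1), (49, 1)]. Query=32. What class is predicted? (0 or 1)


Distances from query 32:
Point 30 (class 0): distance = 2
Point 30 (class 0): distance = 2
Point 29 (class 0): distance = 3
Point 23 (class 1): distance = 9
Point 45 (class 1): distance = 13
K=5 nearest neighbors: classes = [0, 0, 0, 1, 1]
Votes for class 1: 2 / 5
Majority vote => class 0

0


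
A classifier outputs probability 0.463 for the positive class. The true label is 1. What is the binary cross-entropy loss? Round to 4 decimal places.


For y=1: Loss = -log(p)
= -log(0.463)
= -(-0.77)
= 0.7700

0.7700


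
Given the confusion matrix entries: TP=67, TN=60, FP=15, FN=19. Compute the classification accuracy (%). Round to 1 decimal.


Accuracy = (TP + TN) / (TP + TN + FP + FN) * 100
= (67 + 60) / (67 + 60 + 15 + 19)
= 127 / 161
= 0.7888
= 78.9%

78.9


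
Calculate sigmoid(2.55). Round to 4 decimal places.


sigmoid(z) = 1 / (1 + exp(-z))
exp(-(2.55)) = exp(-2.55) = 0.0781
1 + 0.0781 = 1.0781
1 / 1.0781 = 0.9276

0.9276


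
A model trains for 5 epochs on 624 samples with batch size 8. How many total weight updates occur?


Iterations per epoch = 624 / 8 = 78
Total updates = iterations_per_epoch * epochs
= 78 * 5
= 390

390


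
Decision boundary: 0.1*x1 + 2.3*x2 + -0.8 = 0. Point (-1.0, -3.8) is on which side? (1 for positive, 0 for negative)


Compute 0.1 * -1.0 + 2.3 * -3.8 + -0.8
= -0.1 + -8.74 + -0.8
= -9.64
Since -9.64 < 0, the point is on the negative side.

0


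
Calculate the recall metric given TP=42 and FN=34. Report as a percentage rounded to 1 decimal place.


Recall = TP / (TP + FN) * 100
= 42 / (42 + 34)
= 42 / 76
= 0.5526
= 55.3%

55.3


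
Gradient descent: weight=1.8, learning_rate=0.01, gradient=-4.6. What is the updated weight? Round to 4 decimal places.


w_new = w_old - lr * gradient
= 1.8 - 0.01 * -4.6
= 1.8 - (-0.046)
= 1.8460

1.8460


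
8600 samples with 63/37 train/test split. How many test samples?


Train samples = 8600 * 63% = 5418
Test samples = 8600 - 5418
= 3182

3182


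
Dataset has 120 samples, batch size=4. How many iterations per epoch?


Iterations per epoch = dataset_size / batch_size
= 120 / 4
= 30

30


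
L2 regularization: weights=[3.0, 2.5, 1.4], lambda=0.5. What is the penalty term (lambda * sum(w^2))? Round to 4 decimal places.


Squaring each weight:
3.0^2 = 9.0
2.5^2 = 6.25
1.4^2 = 1.96
Sum of squares = 17.21
Penalty = 0.5 * 17.21 = 8.6050

8.6050


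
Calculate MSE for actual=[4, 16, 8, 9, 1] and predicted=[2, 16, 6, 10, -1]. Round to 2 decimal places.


Differences: [2, 0, 2, -1, 2]
Squared errors: [4, 0, 4, 1, 4]
Sum of squared errors = 13
MSE = 13 / 5 = 2.60

2.60


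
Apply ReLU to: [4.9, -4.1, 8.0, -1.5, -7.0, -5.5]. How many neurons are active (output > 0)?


ReLU(x) = max(0, x) for each element:
ReLU(4.9) = 4.9
ReLU(-4.1) = 0
ReLU(8.0) = 8.0
ReLU(-1.5) = 0
ReLU(-7.0) = 0
ReLU(-5.5) = 0
Active neurons (>0): 2

2


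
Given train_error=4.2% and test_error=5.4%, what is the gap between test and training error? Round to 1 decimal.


Generalization gap = test_error - train_error
= 5.4 - 4.2
= 1.2%
A small gap suggests good generalization.

1.2


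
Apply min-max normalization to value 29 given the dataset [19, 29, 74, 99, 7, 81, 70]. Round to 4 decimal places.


Min = 7, Max = 99
Range = 99 - 7 = 92
Scaled = (x - min) / (max - min)
= (29 - 7) / 92
= 22 / 92
= 0.2391

0.2391


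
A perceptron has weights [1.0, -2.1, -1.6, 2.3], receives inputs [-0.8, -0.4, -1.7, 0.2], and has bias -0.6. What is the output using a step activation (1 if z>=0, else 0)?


z = w . x + b
= 1.0*-0.8 + -2.1*-0.4 + -1.6*-1.7 + 2.3*0.2 + -0.6
= -0.8 + 0.84 + 2.72 + 0.46 + -0.6
= 3.22 + -0.6
= 2.62
Since z = 2.62 >= 0, output = 1

1


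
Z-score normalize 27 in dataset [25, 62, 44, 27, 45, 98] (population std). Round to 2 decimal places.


Mean = (25 + 62 + 44 + 27 + 45 + 98) / 6 = 50.1667
Variance = sum((x_i - mean)^2) / n = 610.4722
Std = sqrt(610.4722) = 24.7077
Z = (x - mean) / std
= (27 - 50.1667) / 24.7077
= -23.1667 / 24.7077
= -0.94

-0.94


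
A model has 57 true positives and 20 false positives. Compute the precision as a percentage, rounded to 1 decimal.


Precision = TP / (TP + FP) * 100
= 57 / (57 + 20)
= 57 / 77
= 0.7403
= 74.0%

74.0


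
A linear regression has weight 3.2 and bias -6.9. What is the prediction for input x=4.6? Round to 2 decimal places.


y = 3.2 * 4.6 + (-6.9)
= 14.72 + (-6.9)
= 7.82

7.82


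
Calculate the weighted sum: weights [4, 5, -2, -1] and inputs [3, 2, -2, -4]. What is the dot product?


Element-wise products:
4 * 3 = 12
5 * 2 = 10
-2 * -2 = 4
-1 * -4 = 4
Sum = 12 + 10 + 4 + 4
= 30

30


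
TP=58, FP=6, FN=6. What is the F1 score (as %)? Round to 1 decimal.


Precision = TP / (TP + FP) = 58 / 64 = 0.9062
Recall = TP / (TP + FN) = 58 / 64 = 0.9062
F1 = 2 * P * R / (P + R)
= 2 * 0.9062 * 0.9062 / (0.9062 + 0.9062)
= 1.6426 / 1.8125
= 0.9062
As percentage: 90.6%

90.6


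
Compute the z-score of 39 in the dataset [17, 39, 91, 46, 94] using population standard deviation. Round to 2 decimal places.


Mean = (17 + 39 + 91 + 46 + 94) / 5 = 57.4
Variance = sum((x_i - mean)^2) / n = 913.84
Std = sqrt(913.84) = 30.2298
Z = (x - mean) / std
= (39 - 57.4) / 30.2298
= -18.4 / 30.2298
= -0.61

-0.61


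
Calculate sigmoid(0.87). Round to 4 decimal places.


sigmoid(z) = 1 / (1 + exp(-z))
exp(-(0.87)) = exp(-0.87) = 0.419
1 + 0.419 = 1.419
1 / 1.419 = 0.7047

0.7047


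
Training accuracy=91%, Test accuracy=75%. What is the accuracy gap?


Gap = train_accuracy - test_accuracy
= 91 - 75
= 16%
This gap suggests the model is overfitting.

16


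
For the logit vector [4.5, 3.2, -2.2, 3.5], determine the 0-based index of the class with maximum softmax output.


Softmax is a monotonic transformation, so it preserves the argmax.
We need to find the index of the maximum logit.
Index 0: 4.5
Index 1: 3.2
Index 2: -2.2
Index 3: 3.5
Maximum logit = 4.5 at index 0

0


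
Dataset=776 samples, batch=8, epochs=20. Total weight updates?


Iterations per epoch = 776 / 8 = 97
Total updates = iterations_per_epoch * epochs
= 97 * 20
= 1940

1940


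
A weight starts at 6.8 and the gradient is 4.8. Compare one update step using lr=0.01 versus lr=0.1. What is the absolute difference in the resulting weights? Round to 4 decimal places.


With lr=0.01: w_new = 6.8 - 0.01 * 4.8 = 6.752
With lr=0.1: w_new = 6.8 - 0.1 * 4.8 = 6.32
Absolute difference = |6.752 - 6.32|
= 0.4320

0.4320


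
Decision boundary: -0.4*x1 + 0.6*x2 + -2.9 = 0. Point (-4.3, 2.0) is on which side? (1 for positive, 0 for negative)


Compute -0.4 * -4.3 + 0.6 * 2.0 + -2.9
= 1.72 + 1.2 + -2.9
= 0.02
Since 0.02 >= 0, the point is on the positive side.

1


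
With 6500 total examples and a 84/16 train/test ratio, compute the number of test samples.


Train samples = 6500 * 84% = 5460
Test samples = 6500 - 5460
= 1040

1040


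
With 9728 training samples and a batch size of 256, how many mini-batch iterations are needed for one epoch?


Iterations per epoch = dataset_size / batch_size
= 9728 / 256
= 38

38


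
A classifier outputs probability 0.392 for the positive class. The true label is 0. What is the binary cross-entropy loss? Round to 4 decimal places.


For y=0: Loss = -log(1-p)
= -log(1 - 0.392)
= -log(0.608)
= -(-0.4976)
= 0.4976

0.4976


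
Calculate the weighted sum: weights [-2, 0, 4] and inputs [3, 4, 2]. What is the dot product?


Element-wise products:
-2 * 3 = -6
0 * 4 = 0
4 * 2 = 8
Sum = -6 + 0 + 8
= 2

2


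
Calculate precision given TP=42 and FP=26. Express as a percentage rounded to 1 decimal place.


Precision = TP / (TP + FP) * 100
= 42 / (42 + 26)
= 42 / 68
= 0.6176
= 61.8%

61.8


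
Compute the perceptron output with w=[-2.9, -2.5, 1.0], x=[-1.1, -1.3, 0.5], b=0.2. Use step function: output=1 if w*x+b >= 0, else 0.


z = w . x + b
= -2.9*-1.1 + -2.5*-1.3 + 1.0*0.5 + 0.2
= 3.19 + 3.25 + 0.5 + 0.2
= 6.94 + 0.2
= 7.14
Since z = 7.14 >= 0, output = 1

1


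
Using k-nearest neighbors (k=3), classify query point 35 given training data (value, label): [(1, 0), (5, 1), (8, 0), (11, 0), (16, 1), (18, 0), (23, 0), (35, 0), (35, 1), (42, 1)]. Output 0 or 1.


Distances from query 35:
Point 35 (class 0): distance = 0
Point 35 (class 1): distance = 0
Point 42 (class 1): distance = 7
K=3 nearest neighbors: classes = [0, 1, 1]
Votes for class 1: 2 / 3
Majority vote => class 1

1


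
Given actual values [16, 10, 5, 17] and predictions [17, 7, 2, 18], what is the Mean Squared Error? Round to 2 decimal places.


Differences: [-1, 3, 3, -1]
Squared errors: [1, 9, 9, 1]
Sum of squared errors = 20
MSE = 20 / 4 = 5.00

5.00


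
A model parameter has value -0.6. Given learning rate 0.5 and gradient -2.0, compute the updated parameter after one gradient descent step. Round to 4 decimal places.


w_new = w_old - lr * gradient
= -0.6 - 0.5 * -2.0
= -0.6 - (-1.0)
= 0.4000

0.4000


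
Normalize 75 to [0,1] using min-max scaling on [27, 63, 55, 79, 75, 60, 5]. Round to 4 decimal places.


Min = 5, Max = 79
Range = 79 - 5 = 74
Scaled = (x - min) / (max - min)
= (75 - 5) / 74
= 70 / 74
= 0.9459

0.9459


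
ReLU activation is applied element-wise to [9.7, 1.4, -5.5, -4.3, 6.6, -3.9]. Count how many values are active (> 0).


ReLU(x) = max(0, x) for each element:
ReLU(9.7) = 9.7
ReLU(1.4) = 1.4
ReLU(-5.5) = 0
ReLU(-4.3) = 0
ReLU(6.6) = 6.6
ReLU(-3.9) = 0
Active neurons (>0): 3

3


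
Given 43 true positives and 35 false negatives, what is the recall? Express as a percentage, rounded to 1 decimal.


Recall = TP / (TP + FN) * 100
= 43 / (43 + 35)
= 43 / 78
= 0.5513
= 55.1%

55.1


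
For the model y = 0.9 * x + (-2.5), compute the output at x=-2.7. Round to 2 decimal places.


y = 0.9 * -2.7 + (-2.5)
= -2.43 + (-2.5)
= -4.93

-4.93


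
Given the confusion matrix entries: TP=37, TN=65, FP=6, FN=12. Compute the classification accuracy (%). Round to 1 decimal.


Accuracy = (TP + TN) / (TP + TN + FP + FN) * 100
= (37 + 65) / (37 + 65 + 6 + 12)
= 102 / 120
= 0.85
= 85.0%

85.0


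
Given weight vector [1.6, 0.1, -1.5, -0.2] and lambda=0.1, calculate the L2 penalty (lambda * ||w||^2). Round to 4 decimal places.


Squaring each weight:
1.6^2 = 2.56
0.1^2 = 0.01
(-1.5)^2 = 2.25
(-0.2)^2 = 0.04
Sum of squares = 4.86
Penalty = 0.1 * 4.86 = 0.4860

0.4860


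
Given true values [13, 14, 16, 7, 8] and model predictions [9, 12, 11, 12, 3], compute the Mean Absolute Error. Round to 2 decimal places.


Absolute errors: [4, 2, 5, 5, 5]
Sum of absolute errors = 21
MAE = 21 / 5 = 4.20

4.20


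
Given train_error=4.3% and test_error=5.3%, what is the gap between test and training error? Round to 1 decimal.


Generalization gap = test_error - train_error
= 5.3 - 4.3
= 1.0%
A small gap suggests good generalization.

1.0


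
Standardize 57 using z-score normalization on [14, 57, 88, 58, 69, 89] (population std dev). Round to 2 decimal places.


Mean = (14 + 57 + 88 + 58 + 69 + 89) / 6 = 62.5
Variance = sum((x_i - mean)^2) / n = 632.9167
Std = sqrt(632.9167) = 25.1578
Z = (x - mean) / std
= (57 - 62.5) / 25.1578
= -5.5 / 25.1578
= -0.22

-0.22


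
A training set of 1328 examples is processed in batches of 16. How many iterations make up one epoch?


Iterations per epoch = dataset_size / batch_size
= 1328 / 16
= 83

83


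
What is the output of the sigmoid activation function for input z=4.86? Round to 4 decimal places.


sigmoid(z) = 1 / (1 + exp(-z))
exp(-(4.86)) = exp(-4.86) = 0.0077
1 + 0.0077 = 1.0077
1 / 1.0077 = 0.9923

0.9923


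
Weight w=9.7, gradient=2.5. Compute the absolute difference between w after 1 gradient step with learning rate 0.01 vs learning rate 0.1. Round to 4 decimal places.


With lr=0.01: w_new = 9.7 - 0.01 * 2.5 = 9.675
With lr=0.1: w_new = 9.7 - 0.1 * 2.5 = 9.45
Absolute difference = |9.675 - 9.45|
= 0.2250

0.2250


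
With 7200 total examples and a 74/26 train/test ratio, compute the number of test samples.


Train samples = 7200 * 74% = 5328
Test samples = 7200 - 5328
= 1872

1872


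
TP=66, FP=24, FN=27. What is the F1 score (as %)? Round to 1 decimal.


Precision = TP / (TP + FP) = 66 / 90 = 0.7333
Recall = TP / (TP + FN) = 66 / 93 = 0.7097
F1 = 2 * P * R / (P + R)
= 2 * 0.7333 * 0.7097 / (0.7333 + 0.7097)
= 1.0409 / 1.443
= 0.7213
As percentage: 72.1%

72.1


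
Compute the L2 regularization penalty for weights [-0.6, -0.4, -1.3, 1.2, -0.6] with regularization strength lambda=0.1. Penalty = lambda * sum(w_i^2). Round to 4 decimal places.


Squaring each weight:
(-0.6)^2 = 0.36
(-0.4)^2 = 0.16
(-1.3)^2 = 1.69
1.2^2 = 1.44
(-0.6)^2 = 0.36
Sum of squares = 4.01
Penalty = 0.1 * 4.01 = 0.4010

0.4010


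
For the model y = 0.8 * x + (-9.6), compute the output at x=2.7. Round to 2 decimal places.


y = 0.8 * 2.7 + (-9.6)
= 2.16 + (-9.6)
= -7.44

-7.44


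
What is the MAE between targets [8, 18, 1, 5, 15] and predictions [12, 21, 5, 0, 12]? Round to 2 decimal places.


Absolute errors: [4, 3, 4, 5, 3]
Sum of absolute errors = 19
MAE = 19 / 5 = 3.80

3.80


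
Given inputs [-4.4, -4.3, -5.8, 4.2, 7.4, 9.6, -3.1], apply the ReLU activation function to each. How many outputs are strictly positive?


ReLU(x) = max(0, x) for each element:
ReLU(-4.4) = 0
ReLU(-4.3) = 0
ReLU(-5.8) = 0
ReLU(4.2) = 4.2
ReLU(7.4) = 7.4
ReLU(9.6) = 9.6
ReLU(-3.1) = 0
Active neurons (>0): 3

3


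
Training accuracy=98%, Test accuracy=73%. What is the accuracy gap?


Gap = train_accuracy - test_accuracy
= 98 - 73
= 25%
This large gap strongly indicates overfitting.

25


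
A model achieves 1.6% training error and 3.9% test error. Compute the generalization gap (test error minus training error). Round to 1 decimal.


Generalization gap = test_error - train_error
= 3.9 - 1.6
= 2.3%
A moderate gap.

2.3


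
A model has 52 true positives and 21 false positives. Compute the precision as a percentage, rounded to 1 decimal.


Precision = TP / (TP + FP) * 100
= 52 / (52 + 21)
= 52 / 73
= 0.7123
= 71.2%

71.2


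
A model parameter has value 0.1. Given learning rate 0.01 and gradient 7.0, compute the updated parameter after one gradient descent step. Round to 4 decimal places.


w_new = w_old - lr * gradient
= 0.1 - 0.01 * 7.0
= 0.1 - (0.07)
= 0.0300

0.0300


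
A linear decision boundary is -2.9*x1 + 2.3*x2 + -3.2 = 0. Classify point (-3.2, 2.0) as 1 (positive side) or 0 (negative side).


Compute -2.9 * -3.2 + 2.3 * 2.0 + -3.2
= 9.28 + 4.6 + -3.2
= 10.68
Since 10.68 >= 0, the point is on the positive side.

1


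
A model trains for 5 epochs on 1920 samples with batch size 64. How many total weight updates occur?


Iterations per epoch = 1920 / 64 = 30
Total updates = iterations_per_epoch * epochs
= 30 * 5
= 150

150


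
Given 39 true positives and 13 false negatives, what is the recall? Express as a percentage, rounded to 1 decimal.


Recall = TP / (TP + FN) * 100
= 39 / (39 + 13)
= 39 / 52
= 0.75
= 75.0%

75.0


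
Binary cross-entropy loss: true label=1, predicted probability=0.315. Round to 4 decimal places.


For y=1: Loss = -log(p)
= -log(0.315)
= -(-1.1552)
= 1.1552

1.1552


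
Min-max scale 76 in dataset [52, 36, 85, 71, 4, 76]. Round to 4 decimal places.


Min = 4, Max = 85
Range = 85 - 4 = 81
Scaled = (x - min) / (max - min)
= (76 - 4) / 81
= 72 / 81
= 0.8889

0.8889


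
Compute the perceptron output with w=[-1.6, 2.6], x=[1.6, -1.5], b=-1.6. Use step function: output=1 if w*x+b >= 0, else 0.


z = w . x + b
= -1.6*1.6 + 2.6*-1.5 + -1.6
= -2.56 + -3.9 + -1.6
= -6.46 + -1.6
= -8.06
Since z = -8.06 < 0, output = 0

0


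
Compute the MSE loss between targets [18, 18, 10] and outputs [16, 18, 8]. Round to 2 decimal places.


Differences: [2, 0, 2]
Squared errors: [4, 0, 4]
Sum of squared errors = 8
MSE = 8 / 3 = 2.67

2.67


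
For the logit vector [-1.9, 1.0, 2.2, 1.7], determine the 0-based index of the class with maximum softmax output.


Softmax is a monotonic transformation, so it preserves the argmax.
We need to find the index of the maximum logit.
Index 0: -1.9
Index 1: 1.0
Index 2: 2.2
Index 3: 1.7
Maximum logit = 2.2 at index 2

2


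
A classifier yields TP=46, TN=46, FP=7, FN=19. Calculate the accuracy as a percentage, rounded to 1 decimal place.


Accuracy = (TP + TN) / (TP + TN + FP + FN) * 100
= (46 + 46) / (46 + 46 + 7 + 19)
= 92 / 118
= 0.7797
= 78.0%

78.0


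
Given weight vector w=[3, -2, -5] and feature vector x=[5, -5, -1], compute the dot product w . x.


Element-wise products:
3 * 5 = 15
-2 * -5 = 10
-5 * -1 = 5
Sum = 15 + 10 + 5
= 30

30


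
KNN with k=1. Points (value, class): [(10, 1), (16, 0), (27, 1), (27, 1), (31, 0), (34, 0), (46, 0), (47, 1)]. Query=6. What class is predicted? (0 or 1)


Distances from query 6:
Point 10 (class 1): distance = 4
K=1 nearest neighbors: classes = [1]
Votes for class 1: 1 / 1
Majority vote => class 1

1


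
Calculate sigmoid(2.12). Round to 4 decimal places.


sigmoid(z) = 1 / (1 + exp(-z))
exp(-(2.12)) = exp(-2.12) = 0.12
1 + 0.12 = 1.12
1 / 1.12 = 0.8928

0.8928


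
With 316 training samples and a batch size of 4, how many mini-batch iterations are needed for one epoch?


Iterations per epoch = dataset_size / batch_size
= 316 / 4
= 79

79


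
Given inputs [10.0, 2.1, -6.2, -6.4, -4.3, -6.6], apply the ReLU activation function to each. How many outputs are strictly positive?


ReLU(x) = max(0, x) for each element:
ReLU(10.0) = 10.0
ReLU(2.1) = 2.1
ReLU(-6.2) = 0
ReLU(-6.4) = 0
ReLU(-4.3) = 0
ReLU(-6.6) = 0
Active neurons (>0): 2

2


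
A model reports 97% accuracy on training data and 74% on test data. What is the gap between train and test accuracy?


Gap = train_accuracy - test_accuracy
= 97 - 74
= 23%
This large gap strongly indicates overfitting.

23


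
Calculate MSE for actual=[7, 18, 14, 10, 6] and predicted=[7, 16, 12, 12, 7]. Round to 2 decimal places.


Differences: [0, 2, 2, -2, -1]
Squared errors: [0, 4, 4, 4, 1]
Sum of squared errors = 13
MSE = 13 / 5 = 2.60

2.60


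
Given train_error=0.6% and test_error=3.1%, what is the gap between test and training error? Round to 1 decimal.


Generalization gap = test_error - train_error
= 3.1 - 0.6
= 2.5%
A moderate gap.

2.5


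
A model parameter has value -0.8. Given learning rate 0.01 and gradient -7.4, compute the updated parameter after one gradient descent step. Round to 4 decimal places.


w_new = w_old - lr * gradient
= -0.8 - 0.01 * -7.4
= -0.8 - (-0.074)
= -0.7260

-0.7260


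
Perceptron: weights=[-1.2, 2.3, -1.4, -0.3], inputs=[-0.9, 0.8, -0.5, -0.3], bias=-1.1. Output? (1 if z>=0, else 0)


z = w . x + b
= -1.2*-0.9 + 2.3*0.8 + -1.4*-0.5 + -0.3*-0.3 + -1.1
= 1.08 + 1.84 + 0.7 + 0.09 + -1.1
= 3.71 + -1.1
= 2.61
Since z = 2.61 >= 0, output = 1

1


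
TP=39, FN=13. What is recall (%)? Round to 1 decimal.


Recall = TP / (TP + FN) * 100
= 39 / (39 + 13)
= 39 / 52
= 0.75
= 75.0%

75.0


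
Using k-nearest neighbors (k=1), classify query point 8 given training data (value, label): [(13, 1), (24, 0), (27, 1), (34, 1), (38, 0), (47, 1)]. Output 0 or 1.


Distances from query 8:
Point 13 (class 1): distance = 5
K=1 nearest neighbors: classes = [1]
Votes for class 1: 1 / 1
Majority vote => class 1

1


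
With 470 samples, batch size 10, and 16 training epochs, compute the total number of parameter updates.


Iterations per epoch = 470 / 10 = 47
Total updates = iterations_per_epoch * epochs
= 47 * 16
= 752

752


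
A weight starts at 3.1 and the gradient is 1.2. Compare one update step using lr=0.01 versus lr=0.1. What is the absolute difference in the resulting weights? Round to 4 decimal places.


With lr=0.01: w_new = 3.1 - 0.01 * 1.2 = 3.088
With lr=0.1: w_new = 3.1 - 0.1 * 1.2 = 2.98
Absolute difference = |3.088 - 2.98|
= 0.1080

0.1080


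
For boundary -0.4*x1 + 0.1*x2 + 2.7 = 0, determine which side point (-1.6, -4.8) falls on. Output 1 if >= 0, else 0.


Compute -0.4 * -1.6 + 0.1 * -4.8 + 2.7
= 0.64 + -0.48 + 2.7
= 2.86
Since 2.86 >= 0, the point is on the positive side.

1


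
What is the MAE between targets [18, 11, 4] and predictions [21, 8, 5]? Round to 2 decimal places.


Absolute errors: [3, 3, 1]
Sum of absolute errors = 7
MAE = 7 / 3 = 2.33

2.33


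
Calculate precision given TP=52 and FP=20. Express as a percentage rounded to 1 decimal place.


Precision = TP / (TP + FP) * 100
= 52 / (52 + 20)
= 52 / 72
= 0.7222
= 72.2%

72.2


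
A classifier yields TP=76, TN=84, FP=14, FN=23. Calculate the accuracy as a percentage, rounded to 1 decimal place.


Accuracy = (TP + TN) / (TP + TN + FP + FN) * 100
= (76 + 84) / (76 + 84 + 14 + 23)
= 160 / 197
= 0.8122
= 81.2%

81.2


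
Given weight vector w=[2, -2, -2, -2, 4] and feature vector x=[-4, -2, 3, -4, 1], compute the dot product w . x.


Element-wise products:
2 * -4 = -8
-2 * -2 = 4
-2 * 3 = -6
-2 * -4 = 8
4 * 1 = 4
Sum = -8 + 4 + -6 + 8 + 4
= 2

2


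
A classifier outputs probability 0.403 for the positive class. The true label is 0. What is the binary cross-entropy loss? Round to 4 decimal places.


For y=0: Loss = -log(1-p)
= -log(1 - 0.403)
= -log(0.597)
= -(-0.5158)
= 0.5158

0.5158


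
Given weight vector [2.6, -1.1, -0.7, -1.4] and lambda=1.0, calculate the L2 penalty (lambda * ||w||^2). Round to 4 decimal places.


Squaring each weight:
2.6^2 = 6.76
(-1.1)^2 = 1.21
(-0.7)^2 = 0.49
(-1.4)^2 = 1.96
Sum of squares = 10.42
Penalty = 1.0 * 10.42 = 10.4200

10.4200


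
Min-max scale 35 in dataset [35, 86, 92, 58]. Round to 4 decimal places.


Min = 35, Max = 92
Range = 92 - 35 = 57
Scaled = (x - min) / (max - min)
= (35 - 35) / 57
= 0 / 57
= 0.0000

0.0000


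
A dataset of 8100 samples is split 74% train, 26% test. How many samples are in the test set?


Train samples = 8100 * 74% = 5994
Test samples = 8100 - 5994
= 2106

2106


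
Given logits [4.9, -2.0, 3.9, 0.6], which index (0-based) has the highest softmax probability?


Softmax is a monotonic transformation, so it preserves the argmax.
We need to find the index of the maximum logit.
Index 0: 4.9
Index 1: -2.0
Index 2: 3.9
Index 3: 0.6
Maximum logit = 4.9 at index 0

0


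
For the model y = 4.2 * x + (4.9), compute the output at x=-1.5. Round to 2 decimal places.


y = 4.2 * -1.5 + (4.9)
= -6.3 + (4.9)
= -1.40

-1.40


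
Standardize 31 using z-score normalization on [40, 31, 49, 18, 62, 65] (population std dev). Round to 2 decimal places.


Mean = (40 + 31 + 49 + 18 + 62 + 65) / 6 = 44.1667
Variance = sum((x_i - mean)^2) / n = 275.1389
Std = sqrt(275.1389) = 16.5873
Z = (x - mean) / std
= (31 - 44.1667) / 16.5873
= -13.1667 / 16.5873
= -0.79

-0.79


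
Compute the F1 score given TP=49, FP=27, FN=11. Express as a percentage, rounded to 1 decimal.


Precision = TP / (TP + FP) = 49 / 76 = 0.6447
Recall = TP / (TP + FN) = 49 / 60 = 0.8167
F1 = 2 * P * R / (P + R)
= 2 * 0.6447 * 0.8167 / (0.6447 + 0.8167)
= 1.0531 / 1.4614
= 0.7206
As percentage: 72.1%

72.1


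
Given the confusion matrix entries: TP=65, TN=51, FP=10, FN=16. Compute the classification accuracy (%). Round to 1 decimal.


Accuracy = (TP + TN) / (TP + TN + FP + FN) * 100
= (65 + 51) / (65 + 51 + 10 + 16)
= 116 / 142
= 0.8169
= 81.7%

81.7


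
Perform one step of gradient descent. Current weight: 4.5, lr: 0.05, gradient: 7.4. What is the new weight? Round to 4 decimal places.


w_new = w_old - lr * gradient
= 4.5 - 0.05 * 7.4
= 4.5 - (0.37)
= 4.1300

4.1300


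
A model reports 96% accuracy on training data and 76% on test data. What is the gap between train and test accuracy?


Gap = train_accuracy - test_accuracy
= 96 - 76
= 20%
This gap suggests the model is overfitting.

20


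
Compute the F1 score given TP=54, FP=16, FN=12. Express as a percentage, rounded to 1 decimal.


Precision = TP / (TP + FP) = 54 / 70 = 0.7714
Recall = TP / (TP + FN) = 54 / 66 = 0.8182
F1 = 2 * P * R / (P + R)
= 2 * 0.7714 * 0.8182 / (0.7714 + 0.8182)
= 1.2623 / 1.5896
= 0.7941
As percentage: 79.4%

79.4


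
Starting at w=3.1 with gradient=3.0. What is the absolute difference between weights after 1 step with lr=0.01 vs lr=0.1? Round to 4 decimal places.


With lr=0.01: w_new = 3.1 - 0.01 * 3.0 = 3.07
With lr=0.1: w_new = 3.1 - 0.1 * 3.0 = 2.8
Absolute difference = |3.07 - 2.8|
= 0.2700

0.2700


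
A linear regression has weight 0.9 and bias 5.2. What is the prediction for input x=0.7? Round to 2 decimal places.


y = 0.9 * 0.7 + (5.2)
= 0.63 + (5.2)
= 5.83

5.83


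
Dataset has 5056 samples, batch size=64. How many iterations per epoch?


Iterations per epoch = dataset_size / batch_size
= 5056 / 64
= 79

79


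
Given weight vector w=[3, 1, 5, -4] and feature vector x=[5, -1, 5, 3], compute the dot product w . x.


Element-wise products:
3 * 5 = 15
1 * -1 = -1
5 * 5 = 25
-4 * 3 = -12
Sum = 15 + -1 + 25 + -12
= 27

27


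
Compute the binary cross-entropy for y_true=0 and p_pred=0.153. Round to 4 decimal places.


For y=0: Loss = -log(1-p)
= -log(1 - 0.153)
= -log(0.847)
= -(-0.1661)
= 0.1661

0.1661


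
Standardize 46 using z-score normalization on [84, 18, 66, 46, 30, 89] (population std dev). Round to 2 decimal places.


Mean = (84 + 18 + 66 + 46 + 30 + 89) / 6 = 55.5
Variance = sum((x_i - mean)^2) / n = 698.5833
Std = sqrt(698.5833) = 26.4307
Z = (x - mean) / std
= (46 - 55.5) / 26.4307
= -9.5 / 26.4307
= -0.36

-0.36


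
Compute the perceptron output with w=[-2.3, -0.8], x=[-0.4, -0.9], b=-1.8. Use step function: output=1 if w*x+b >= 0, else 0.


z = w . x + b
= -2.3*-0.4 + -0.8*-0.9 + -1.8
= 0.92 + 0.72 + -1.8
= 1.64 + -1.8
= -0.16
Since z = -0.16 < 0, output = 0

0


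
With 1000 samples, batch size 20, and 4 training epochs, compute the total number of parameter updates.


Iterations per epoch = 1000 / 20 = 50
Total updates = iterations_per_epoch * epochs
= 50 * 4
= 200

200


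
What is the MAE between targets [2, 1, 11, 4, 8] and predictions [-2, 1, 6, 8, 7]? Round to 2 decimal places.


Absolute errors: [4, 0, 5, 4, 1]
Sum of absolute errors = 14
MAE = 14 / 5 = 2.80

2.80


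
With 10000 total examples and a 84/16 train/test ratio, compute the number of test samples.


Train samples = 10000 * 84% = 8400
Test samples = 10000 - 8400
= 1600

1600


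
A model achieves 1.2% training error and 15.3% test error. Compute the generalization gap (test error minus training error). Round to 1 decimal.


Generalization gap = test_error - train_error
= 15.3 - 1.2
= 14.1%
A large gap suggests overfitting.

14.1


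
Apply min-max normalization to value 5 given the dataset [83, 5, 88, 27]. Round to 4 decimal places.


Min = 5, Max = 88
Range = 88 - 5 = 83
Scaled = (x - min) / (max - min)
= (5 - 5) / 83
= 0 / 83
= 0.0000

0.0000


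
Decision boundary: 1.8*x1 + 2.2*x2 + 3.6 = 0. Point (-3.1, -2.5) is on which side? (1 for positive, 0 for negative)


Compute 1.8 * -3.1 + 2.2 * -2.5 + 3.6
= -5.58 + -5.5 + 3.6
= -7.48
Since -7.48 < 0, the point is on the negative side.

0


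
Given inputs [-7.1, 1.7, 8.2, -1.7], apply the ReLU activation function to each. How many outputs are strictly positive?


ReLU(x) = max(0, x) for each element:
ReLU(-7.1) = 0
ReLU(1.7) = 1.7
ReLU(8.2) = 8.2
ReLU(-1.7) = 0
Active neurons (>0): 2

2


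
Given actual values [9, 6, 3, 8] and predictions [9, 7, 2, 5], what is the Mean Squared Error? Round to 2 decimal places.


Differences: [0, -1, 1, 3]
Squared errors: [0, 1, 1, 9]
Sum of squared errors = 11
MSE = 11 / 4 = 2.75

2.75


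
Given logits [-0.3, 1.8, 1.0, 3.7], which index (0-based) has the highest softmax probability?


Softmax is a monotonic transformation, so it preserves the argmax.
We need to find the index of the maximum logit.
Index 0: -0.3
Index 1: 1.8
Index 2: 1.0
Index 3: 3.7
Maximum logit = 3.7 at index 3

3


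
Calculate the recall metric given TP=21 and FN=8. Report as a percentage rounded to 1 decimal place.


Recall = TP / (TP + FN) * 100
= 21 / (21 + 8)
= 21 / 29
= 0.7241
= 72.4%

72.4


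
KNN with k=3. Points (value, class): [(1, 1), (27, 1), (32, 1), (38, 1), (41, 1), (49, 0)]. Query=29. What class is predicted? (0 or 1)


Distances from query 29:
Point 27 (class 1): distance = 2
Point 32 (class 1): distance = 3
Point 38 (class 1): distance = 9
K=3 nearest neighbors: classes = [1, 1, 1]
Votes for class 1: 3 / 3
Majority vote => class 1

1


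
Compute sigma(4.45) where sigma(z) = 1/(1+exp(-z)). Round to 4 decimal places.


sigmoid(z) = 1 / (1 + exp(-z))
exp(-(4.45)) = exp(-4.45) = 0.0117
1 + 0.0117 = 1.0117
1 / 1.0117 = 0.9885

0.9885


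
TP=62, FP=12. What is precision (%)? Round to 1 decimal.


Precision = TP / (TP + FP) * 100
= 62 / (62 + 12)
= 62 / 74
= 0.8378
= 83.8%

83.8


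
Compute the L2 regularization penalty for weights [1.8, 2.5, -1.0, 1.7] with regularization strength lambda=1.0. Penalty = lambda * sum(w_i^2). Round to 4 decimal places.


Squaring each weight:
1.8^2 = 3.24
2.5^2 = 6.25
(-1.0)^2 = 1.0
1.7^2 = 2.89
Sum of squares = 13.38
Penalty = 1.0 * 13.38 = 13.3800

13.3800


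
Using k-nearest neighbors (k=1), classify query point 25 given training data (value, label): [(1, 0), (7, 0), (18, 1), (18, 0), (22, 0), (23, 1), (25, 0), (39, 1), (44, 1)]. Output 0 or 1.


Distances from query 25:
Point 25 (class 0): distance = 0
K=1 nearest neighbors: classes = [0]
Votes for class 1: 0 / 1
Majority vote => class 0

0


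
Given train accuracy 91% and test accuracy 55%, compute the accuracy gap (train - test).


Gap = train_accuracy - test_accuracy
= 91 - 55
= 36%
This large gap strongly indicates overfitting.

36


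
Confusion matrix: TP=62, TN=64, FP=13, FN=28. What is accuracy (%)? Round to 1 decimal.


Accuracy = (TP + TN) / (TP + TN + FP + FN) * 100
= (62 + 64) / (62 + 64 + 13 + 28)
= 126 / 167
= 0.7545
= 75.4%

75.4


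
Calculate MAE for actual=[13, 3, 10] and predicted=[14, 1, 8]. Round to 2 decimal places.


Absolute errors: [1, 2, 2]
Sum of absolute errors = 5
MAE = 5 / 3 = 1.67

1.67


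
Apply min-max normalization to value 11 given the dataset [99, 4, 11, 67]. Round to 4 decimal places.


Min = 4, Max = 99
Range = 99 - 4 = 95
Scaled = (x - min) / (max - min)
= (11 - 4) / 95
= 7 / 95
= 0.0737

0.0737


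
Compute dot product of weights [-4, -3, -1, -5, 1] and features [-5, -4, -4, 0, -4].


Element-wise products:
-4 * -5 = 20
-3 * -4 = 12
-1 * -4 = 4
-5 * 0 = 0
1 * -4 = -4
Sum = 20 + 12 + 4 + 0 + -4
= 32

32


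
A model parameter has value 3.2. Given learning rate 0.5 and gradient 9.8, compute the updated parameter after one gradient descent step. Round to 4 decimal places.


w_new = w_old - lr * gradient
= 3.2 - 0.5 * 9.8
= 3.2 - (4.9)
= -1.7000

-1.7000


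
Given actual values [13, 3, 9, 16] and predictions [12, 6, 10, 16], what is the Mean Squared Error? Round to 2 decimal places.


Differences: [1, -3, -1, 0]
Squared errors: [1, 9, 1, 0]
Sum of squared errors = 11
MSE = 11 / 4 = 2.75

2.75


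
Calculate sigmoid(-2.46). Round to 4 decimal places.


sigmoid(z) = 1 / (1 + exp(-z))
exp(-(-2.46)) = exp(2.46) = 11.7048
1 + 11.7048 = 12.7048
1 / 12.7048 = 0.0787

0.0787


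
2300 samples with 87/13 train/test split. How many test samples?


Train samples = 2300 * 87% = 2001
Test samples = 2300 - 2001
= 299

299


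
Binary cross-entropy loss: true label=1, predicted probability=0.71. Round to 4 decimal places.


For y=1: Loss = -log(p)
= -log(0.71)
= -(-0.3425)
= 0.3425

0.3425


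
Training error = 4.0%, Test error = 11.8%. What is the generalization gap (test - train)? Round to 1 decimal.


Generalization gap = test_error - train_error
= 11.8 - 4.0
= 7.8%
A moderate gap.

7.8


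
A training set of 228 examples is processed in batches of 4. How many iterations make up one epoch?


Iterations per epoch = dataset_size / batch_size
= 228 / 4
= 57

57


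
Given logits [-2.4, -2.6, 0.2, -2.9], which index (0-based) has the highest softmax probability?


Softmax is a monotonic transformation, so it preserves the argmax.
We need to find the index of the maximum logit.
Index 0: -2.4
Index 1: -2.6
Index 2: 0.2
Index 3: -2.9
Maximum logit = 0.2 at index 2

2


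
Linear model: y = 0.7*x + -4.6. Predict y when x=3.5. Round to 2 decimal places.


y = 0.7 * 3.5 + (-4.6)
= 2.45 + (-4.6)
= -2.15

-2.15


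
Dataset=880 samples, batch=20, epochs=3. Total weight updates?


Iterations per epoch = 880 / 20 = 44
Total updates = iterations_per_epoch * epochs
= 44 * 3
= 132

132


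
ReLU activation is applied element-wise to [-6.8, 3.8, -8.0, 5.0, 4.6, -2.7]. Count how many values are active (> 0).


ReLU(x) = max(0, x) for each element:
ReLU(-6.8) = 0
ReLU(3.8) = 3.8
ReLU(-8.0) = 0
ReLU(5.0) = 5.0
ReLU(4.6) = 4.6
ReLU(-2.7) = 0
Active neurons (>0): 3

3


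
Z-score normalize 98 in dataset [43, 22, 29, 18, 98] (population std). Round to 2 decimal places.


Mean = (43 + 22 + 29 + 18 + 98) / 5 = 42.0
Variance = sum((x_i - mean)^2) / n = 856.4
Std = sqrt(856.4) = 29.2643
Z = (x - mean) / std
= (98 - 42.0) / 29.2643
= 56.0 / 29.2643
= 1.91

1.91


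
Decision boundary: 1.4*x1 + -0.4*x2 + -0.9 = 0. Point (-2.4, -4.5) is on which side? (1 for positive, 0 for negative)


Compute 1.4 * -2.4 + -0.4 * -4.5 + -0.9
= -3.36 + 1.8 + -0.9
= -2.46
Since -2.46 < 0, the point is on the negative side.

0


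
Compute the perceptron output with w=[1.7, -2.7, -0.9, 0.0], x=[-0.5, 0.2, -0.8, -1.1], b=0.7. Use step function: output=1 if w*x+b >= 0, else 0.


z = w . x + b
= 1.7*-0.5 + -2.7*0.2 + -0.9*-0.8 + 0.0*-1.1 + 0.7
= -0.85 + -0.54 + 0.72 + -0.0 + 0.7
= -0.67 + 0.7
= 0.03
Since z = 0.03 >= 0, output = 1

1


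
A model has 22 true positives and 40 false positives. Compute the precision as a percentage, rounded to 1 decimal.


Precision = TP / (TP + FP) * 100
= 22 / (22 + 40)
= 22 / 62
= 0.3548
= 35.5%

35.5


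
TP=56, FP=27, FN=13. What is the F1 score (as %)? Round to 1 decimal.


Precision = TP / (TP + FP) = 56 / 83 = 0.6747
Recall = TP / (TP + FN) = 56 / 69 = 0.8116
F1 = 2 * P * R / (P + R)
= 2 * 0.6747 * 0.8116 / (0.6747 + 0.8116)
= 1.0952 / 1.4863
= 0.7368
As percentage: 73.7%

73.7


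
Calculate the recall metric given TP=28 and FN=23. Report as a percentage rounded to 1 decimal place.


Recall = TP / (TP + FN) * 100
= 28 / (28 + 23)
= 28 / 51
= 0.549
= 54.9%

54.9


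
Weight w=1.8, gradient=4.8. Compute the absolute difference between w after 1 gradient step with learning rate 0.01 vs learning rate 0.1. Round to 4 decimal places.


With lr=0.01: w_new = 1.8 - 0.01 * 4.8 = 1.752
With lr=0.1: w_new = 1.8 - 0.1 * 4.8 = 1.32
Absolute difference = |1.752 - 1.32|
= 0.4320

0.4320


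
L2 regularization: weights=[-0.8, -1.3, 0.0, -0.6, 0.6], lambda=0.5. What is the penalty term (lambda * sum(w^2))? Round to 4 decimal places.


Squaring each weight:
(-0.8)^2 = 0.64
(-1.3)^2 = 1.69
0.0^2 = 0.0
(-0.6)^2 = 0.36
0.6^2 = 0.36
Sum of squares = 3.05
Penalty = 0.5 * 3.05 = 1.5250

1.5250


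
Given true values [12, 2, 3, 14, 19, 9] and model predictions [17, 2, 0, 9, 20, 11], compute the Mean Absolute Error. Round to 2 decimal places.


Absolute errors: [5, 0, 3, 5, 1, 2]
Sum of absolute errors = 16
MAE = 16 / 6 = 2.67

2.67


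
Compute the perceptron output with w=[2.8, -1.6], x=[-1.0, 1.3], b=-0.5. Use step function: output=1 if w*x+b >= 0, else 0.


z = w . x + b
= 2.8*-1.0 + -1.6*1.3 + -0.5
= -2.8 + -2.08 + -0.5
= -4.88 + -0.5
= -5.38
Since z = -5.38 < 0, output = 0

0


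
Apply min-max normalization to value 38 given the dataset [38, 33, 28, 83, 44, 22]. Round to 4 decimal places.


Min = 22, Max = 83
Range = 83 - 22 = 61
Scaled = (x - min) / (max - min)
= (38 - 22) / 61
= 16 / 61
= 0.2623

0.2623


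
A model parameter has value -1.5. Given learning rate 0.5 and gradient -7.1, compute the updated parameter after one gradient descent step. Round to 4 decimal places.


w_new = w_old - lr * gradient
= -1.5 - 0.5 * -7.1
= -1.5 - (-3.55)
= 2.0500

2.0500


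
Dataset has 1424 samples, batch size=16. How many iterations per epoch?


Iterations per epoch = dataset_size / batch_size
= 1424 / 16
= 89

89
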